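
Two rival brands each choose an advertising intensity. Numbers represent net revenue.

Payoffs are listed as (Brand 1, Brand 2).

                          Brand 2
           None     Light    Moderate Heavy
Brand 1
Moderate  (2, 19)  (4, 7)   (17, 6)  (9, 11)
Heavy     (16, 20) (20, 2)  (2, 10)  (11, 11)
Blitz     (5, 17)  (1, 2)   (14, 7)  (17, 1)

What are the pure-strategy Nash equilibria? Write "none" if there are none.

Mark each player's best response to every combination of opponents' strategies; a profile where every player is best-responding is a pure Nash equilibrium.
Brand 1 against None: payoffs 2, 16, 5 → best response Heavy.
Brand 1 against Light: payoffs 4, 20, 1 → best response Heavy.
Brand 1 against Moderate: payoffs 17, 2, 14 → best response Moderate.
Brand 1 against Heavy: payoffs 9, 11, 17 → best response Blitz.
Brand 2 against Moderate: payoffs 19, 7, 6, 11 → best response None.
Brand 2 against Heavy: payoffs 20, 2, 10, 11 → best response None.
Brand 2 against Blitz: payoffs 17, 2, 7, 1 → best response None.
Mutual best responses: (Heavy, None).

(Heavy, None)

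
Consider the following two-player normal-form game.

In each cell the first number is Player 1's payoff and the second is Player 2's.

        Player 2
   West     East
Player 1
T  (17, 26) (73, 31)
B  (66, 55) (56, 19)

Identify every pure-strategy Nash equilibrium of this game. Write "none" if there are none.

(T, West): Player 1 can switch to B (17 → 66). Not NE.
(T, East): Player 1 gets 73, best alternative 56; Player 2 gets 31, best alternative 26. No profitable deviation — NE.
(B, West): Player 1 gets 66, best alternative 17; Player 2 gets 55, best alternative 19. No profitable deviation — NE.
(B, East): Player 1 can switch to T (56 → 73). Not NE.

The pure Nash equilibria are (T, East), (B, West).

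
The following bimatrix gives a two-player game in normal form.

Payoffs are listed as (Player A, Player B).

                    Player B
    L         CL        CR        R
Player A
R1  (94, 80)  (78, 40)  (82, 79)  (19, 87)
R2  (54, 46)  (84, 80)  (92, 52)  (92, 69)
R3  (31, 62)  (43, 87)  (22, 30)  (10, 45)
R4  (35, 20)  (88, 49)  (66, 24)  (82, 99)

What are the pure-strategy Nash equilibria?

This game has no pure Nash equilibrium.

(R1, L): Player B can switch to R (80 → 87). Not NE.
(R1, CL): Player A can switch to R2 (78 → 84). Not NE.
(R1, CR): Player A can switch to R2 (82 → 92). Not NE.
(R1, R): Player A can switch to R2 (19 → 92). Not NE.
(R2, L): Player A can switch to R1 (54 → 94). Not NE.
(R2, CL): Player A can switch to R4 (84 → 88). Not NE.
(The remaining 10 profiles each have a profitable deviation by the same check.)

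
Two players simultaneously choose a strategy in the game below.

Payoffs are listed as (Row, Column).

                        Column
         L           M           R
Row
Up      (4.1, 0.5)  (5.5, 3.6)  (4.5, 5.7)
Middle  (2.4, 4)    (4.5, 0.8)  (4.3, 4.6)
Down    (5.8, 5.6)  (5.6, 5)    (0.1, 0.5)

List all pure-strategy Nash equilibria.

Pure-strategy Nash equilibria: (Up, R); (Down, L)

(Up, L): Row can switch to Down (4.1 → 5.8). Not NE.
(Up, M): Row can switch to Down (5.5 → 5.6). Not NE.
(Up, R): Row gets 4.5, best alternative 4.3; Column gets 5.7, best alternative 3.6. No profitable deviation — NE.
(Middle, L): Row can switch to Up (2.4 → 4.1). Not NE.
(Middle, M): Row can switch to Up (4.5 → 5.5). Not NE.
(Middle, R): Row can switch to Up (4.3 → 4.5). Not NE.
(Down, L): Row gets 5.8, best alternative 4.1; Column gets 5.6, best alternative 5. No profitable deviation — NE.
(Down, M): Column can switch to L (5 → 5.6). Not NE.
(Down, R): Row can switch to Up (0.1 → 4.5). Not NE.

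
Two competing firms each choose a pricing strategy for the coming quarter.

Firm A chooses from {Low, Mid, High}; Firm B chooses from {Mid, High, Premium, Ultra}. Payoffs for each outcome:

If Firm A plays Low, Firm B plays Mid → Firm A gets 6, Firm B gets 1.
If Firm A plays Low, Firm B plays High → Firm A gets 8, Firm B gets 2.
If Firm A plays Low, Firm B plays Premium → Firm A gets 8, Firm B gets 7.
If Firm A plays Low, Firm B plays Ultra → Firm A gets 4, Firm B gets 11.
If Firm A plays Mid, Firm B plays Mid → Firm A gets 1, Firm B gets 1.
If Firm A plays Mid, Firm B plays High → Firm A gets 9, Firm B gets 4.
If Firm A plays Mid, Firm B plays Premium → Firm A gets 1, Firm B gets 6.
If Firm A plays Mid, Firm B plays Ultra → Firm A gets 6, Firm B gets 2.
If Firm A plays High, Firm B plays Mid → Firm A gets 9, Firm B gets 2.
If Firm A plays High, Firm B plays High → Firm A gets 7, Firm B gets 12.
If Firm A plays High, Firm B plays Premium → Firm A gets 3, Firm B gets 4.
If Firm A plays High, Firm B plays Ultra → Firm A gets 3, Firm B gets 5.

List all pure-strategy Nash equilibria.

This game has no pure Nash equilibrium.

For each player, find the best response to each opponent profile; mutual best responses are the pure NE.
Firm A against Mid: payoffs 6, 1, 9 → best response High.
Firm A against High: payoffs 8, 9, 7 → best response Mid.
Firm A against Premium: payoffs 8, 1, 3 → best response Low.
Firm A against Ultra: payoffs 4, 6, 3 → best response Mid.
Firm B against Low: payoffs 1, 2, 7, 11 → best response Ultra.
Firm B against Mid: payoffs 1, 4, 6, 2 → best response Premium.
Firm B against High: payoffs 2, 12, 4, 5 → best response High.
No profile is a mutual best response for all players.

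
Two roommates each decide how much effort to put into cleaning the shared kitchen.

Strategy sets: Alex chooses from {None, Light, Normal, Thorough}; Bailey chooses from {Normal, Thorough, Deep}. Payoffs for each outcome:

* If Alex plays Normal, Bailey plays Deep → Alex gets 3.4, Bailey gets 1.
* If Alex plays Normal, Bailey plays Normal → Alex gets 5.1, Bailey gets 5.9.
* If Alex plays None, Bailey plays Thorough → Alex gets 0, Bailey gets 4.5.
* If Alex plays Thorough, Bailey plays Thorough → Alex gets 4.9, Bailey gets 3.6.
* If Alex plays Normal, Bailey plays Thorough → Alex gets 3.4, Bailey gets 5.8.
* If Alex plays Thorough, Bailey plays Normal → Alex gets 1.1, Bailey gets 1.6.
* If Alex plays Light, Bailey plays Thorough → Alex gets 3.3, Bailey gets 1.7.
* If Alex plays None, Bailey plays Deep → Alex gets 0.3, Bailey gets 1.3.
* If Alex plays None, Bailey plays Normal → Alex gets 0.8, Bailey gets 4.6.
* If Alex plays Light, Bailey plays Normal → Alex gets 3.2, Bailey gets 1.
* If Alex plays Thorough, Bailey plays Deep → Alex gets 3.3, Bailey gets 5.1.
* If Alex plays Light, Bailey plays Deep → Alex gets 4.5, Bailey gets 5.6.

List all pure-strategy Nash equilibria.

Pure-strategy Nash equilibria: (Light, Deep) and (Normal, Normal)

Mark each player's best response to every combination of opponents' strategies; a profile where every player is best-responding is a pure Nash equilibrium.
Alex against Normal: payoffs 0.8, 3.2, 5.1, 1.1 → best response Normal.
Alex against Thorough: payoffs 0, 3.3, 3.4, 4.9 → best response Thorough.
Alex against Deep: payoffs 0.3, 4.5, 3.4, 3.3 → best response Light.
Bailey against None: payoffs 4.6, 4.5, 1.3 → best response Normal.
Bailey against Light: payoffs 1, 1.7, 5.6 → best response Deep.
Bailey against Normal: payoffs 5.9, 5.8, 1 → best response Normal.
Bailey against Thorough: payoffs 1.6, 3.6, 5.1 → best response Deep.
Mutual best responses: (Light, Deep); (Normal, Normal).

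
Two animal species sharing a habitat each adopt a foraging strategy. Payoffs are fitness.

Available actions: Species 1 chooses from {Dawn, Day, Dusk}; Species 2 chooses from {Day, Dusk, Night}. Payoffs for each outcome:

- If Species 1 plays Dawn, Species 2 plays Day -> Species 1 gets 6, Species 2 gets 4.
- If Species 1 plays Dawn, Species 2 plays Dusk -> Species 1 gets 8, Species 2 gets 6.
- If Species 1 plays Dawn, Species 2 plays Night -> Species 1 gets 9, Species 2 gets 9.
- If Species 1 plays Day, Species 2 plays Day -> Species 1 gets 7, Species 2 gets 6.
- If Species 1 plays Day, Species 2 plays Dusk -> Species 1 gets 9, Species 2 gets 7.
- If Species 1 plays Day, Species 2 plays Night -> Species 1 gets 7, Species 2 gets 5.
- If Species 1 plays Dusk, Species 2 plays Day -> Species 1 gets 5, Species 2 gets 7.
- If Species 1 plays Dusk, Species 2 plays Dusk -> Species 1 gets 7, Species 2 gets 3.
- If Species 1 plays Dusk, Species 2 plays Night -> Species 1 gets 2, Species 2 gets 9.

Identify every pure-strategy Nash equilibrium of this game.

Species 1 against Day: payoffs 6, 7, 5 → best response Day.
Species 1 against Dusk: payoffs 8, 9, 7 → best response Day.
Species 1 against Night: payoffs 9, 7, 2 → best response Dawn.
Species 2 against Dawn: payoffs 4, 6, 9 → best response Night.
Species 2 against Day: payoffs 6, 7, 5 → best response Dusk.
Species 2 against Dusk: payoffs 7, 3, 9 → best response Night.
Mutual best responses: (Dawn, Night); (Day, Dusk).

The pure Nash equilibria are (Dawn, Night), (Day, Dusk).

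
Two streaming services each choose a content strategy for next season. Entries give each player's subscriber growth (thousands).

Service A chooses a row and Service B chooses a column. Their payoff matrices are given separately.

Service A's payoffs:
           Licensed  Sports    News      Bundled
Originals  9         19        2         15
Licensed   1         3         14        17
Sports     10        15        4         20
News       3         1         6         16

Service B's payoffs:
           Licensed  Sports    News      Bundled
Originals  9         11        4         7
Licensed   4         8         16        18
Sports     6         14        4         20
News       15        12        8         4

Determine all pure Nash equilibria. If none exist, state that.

Mark each player's best response to every combination of opponents' strategies; a profile where every player is best-responding is a pure Nash equilibrium.
Service A against Licensed: payoffs 9, 1, 10, 3 → best response Sports.
Service A against Sports: payoffs 19, 3, 15, 1 → best response Originals.
Service A against News: payoffs 2, 14, 4, 6 → best response Licensed.
Service A against Bundled: payoffs 15, 17, 20, 16 → best response Sports.
Service B against Originals: payoffs 9, 11, 4, 7 → best response Sports.
Service B against Licensed: payoffs 4, 8, 16, 18 → best response Bundled.
Service B against Sports: payoffs 6, 14, 4, 20 → best response Bundled.
Service B against News: payoffs 15, 12, 8, 4 → best response Licensed.
Mutual best responses: (Originals, Sports); (Sports, Bundled).

(Originals, Sports) and (Sports, Bundled)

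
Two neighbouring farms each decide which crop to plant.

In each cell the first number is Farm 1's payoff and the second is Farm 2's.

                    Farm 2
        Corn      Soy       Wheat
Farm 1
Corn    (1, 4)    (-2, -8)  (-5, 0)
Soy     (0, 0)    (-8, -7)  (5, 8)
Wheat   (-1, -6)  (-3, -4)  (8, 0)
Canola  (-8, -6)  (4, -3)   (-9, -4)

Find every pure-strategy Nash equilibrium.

Farm 1 against Corn: payoffs 1, 0, -1, -8 → best response Corn.
Farm 1 against Soy: payoffs -2, -8, -3, 4 → best response Canola.
Farm 1 against Wheat: payoffs -5, 5, 8, -9 → best response Wheat.
Farm 2 against Corn: payoffs 4, -8, 0 → best response Corn.
Farm 2 against Soy: payoffs 0, -7, 8 → best response Wheat.
Farm 2 against Wheat: payoffs -6, -4, 0 → best response Wheat.
Farm 2 against Canola: payoffs -6, -3, -4 → best response Soy.
Mutual best responses: (Corn, Corn); (Wheat, Wheat); (Canola, Soy).

(Corn, Corn), (Wheat, Wheat), (Canola, Soy)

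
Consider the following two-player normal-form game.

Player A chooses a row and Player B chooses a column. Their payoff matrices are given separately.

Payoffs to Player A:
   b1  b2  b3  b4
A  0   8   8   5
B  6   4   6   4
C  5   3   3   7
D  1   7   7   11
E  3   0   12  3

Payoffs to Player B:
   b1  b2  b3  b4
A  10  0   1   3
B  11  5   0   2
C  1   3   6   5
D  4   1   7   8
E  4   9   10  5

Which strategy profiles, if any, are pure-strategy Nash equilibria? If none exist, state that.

Player A against b1: payoffs 0, 6, 5, 1, 3 → best response B.
Player A against b2: payoffs 8, 4, 3, 7, 0 → best response A.
Player A against b3: payoffs 8, 6, 3, 7, 12 → best response E.
Player A against b4: payoffs 5, 4, 7, 11, 3 → best response D.
Player B against A: payoffs 10, 0, 1, 3 → best response b1.
Player B against B: payoffs 11, 5, 0, 2 → best response b1.
Player B against C: payoffs 1, 3, 6, 5 → best response b3.
Player B against D: payoffs 4, 1, 7, 8 → best response b4.
Player B against E: payoffs 4, 9, 10, 5 → best response b3.
Mutual best responses: (B, b1); (D, b4); (E, b3).

Pure-strategy Nash equilibria: (B, b1), (D, b4), (E, b3)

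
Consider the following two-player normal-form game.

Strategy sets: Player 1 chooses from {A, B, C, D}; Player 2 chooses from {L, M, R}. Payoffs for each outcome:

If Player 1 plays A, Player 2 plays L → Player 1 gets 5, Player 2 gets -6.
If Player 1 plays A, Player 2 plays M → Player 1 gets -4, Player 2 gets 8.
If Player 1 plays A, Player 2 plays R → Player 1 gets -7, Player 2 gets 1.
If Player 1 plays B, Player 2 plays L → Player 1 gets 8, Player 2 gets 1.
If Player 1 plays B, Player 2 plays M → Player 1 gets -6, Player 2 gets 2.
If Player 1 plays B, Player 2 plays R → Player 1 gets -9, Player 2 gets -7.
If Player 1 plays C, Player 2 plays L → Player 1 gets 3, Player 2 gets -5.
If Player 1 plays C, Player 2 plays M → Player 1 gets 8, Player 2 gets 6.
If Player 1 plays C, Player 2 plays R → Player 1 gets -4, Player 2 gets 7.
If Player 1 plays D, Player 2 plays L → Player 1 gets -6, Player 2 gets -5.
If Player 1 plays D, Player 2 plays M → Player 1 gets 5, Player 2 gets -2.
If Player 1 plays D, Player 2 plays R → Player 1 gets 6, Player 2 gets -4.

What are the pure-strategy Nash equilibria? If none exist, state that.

For each player, find the best response to each opponent profile; mutual best responses are the pure NE.
Player 1 against L: payoffs 5, 8, 3, -6 → best response B.
Player 1 against M: payoffs -4, -6, 8, 5 → best response C.
Player 1 against R: payoffs -7, -9, -4, 6 → best response D.
Player 2 against A: payoffs -6, 8, 1 → best response M.
Player 2 against B: payoffs 1, 2, -7 → best response M.
Player 2 against C: payoffs -5, 6, 7 → best response R.
Player 2 against D: payoffs -5, -2, -4 → best response M.
No profile is a mutual best response for all players.

This game has no pure Nash equilibrium.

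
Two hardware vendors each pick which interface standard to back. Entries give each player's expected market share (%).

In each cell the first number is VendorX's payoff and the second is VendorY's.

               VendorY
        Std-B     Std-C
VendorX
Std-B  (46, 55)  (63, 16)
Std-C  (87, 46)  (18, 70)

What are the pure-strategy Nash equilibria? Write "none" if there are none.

Check each profile: it is a Nash equilibrium iff no player can strictly gain by switching unilaterally.
(Std-B, Std-B): VendorX can switch to Std-C (46 → 87). Not NE.
(Std-B, Std-C): VendorY can switch to Std-B (16 → 55). Not NE.
(Std-C, Std-B): VendorY can switch to Std-C (46 → 70). Not NE.
(Std-C, Std-C): VendorX can switch to Std-B (18 → 63). Not NE.

none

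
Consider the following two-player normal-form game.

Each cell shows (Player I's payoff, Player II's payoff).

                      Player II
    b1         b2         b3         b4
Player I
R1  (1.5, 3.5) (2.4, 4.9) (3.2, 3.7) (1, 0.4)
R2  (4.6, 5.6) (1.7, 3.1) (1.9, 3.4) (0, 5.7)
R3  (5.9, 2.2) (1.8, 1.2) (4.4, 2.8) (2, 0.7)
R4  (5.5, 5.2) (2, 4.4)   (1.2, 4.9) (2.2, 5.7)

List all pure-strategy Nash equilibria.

Player I against b1: payoffs 1.5, 4.6, 5.9, 5.5 → best response R3.
Player I against b2: payoffs 2.4, 1.7, 1.8, 2 → best response R1.
Player I against b3: payoffs 3.2, 1.9, 4.4, 1.2 → best response R3.
Player I against b4: payoffs 1, 0, 2, 2.2 → best response R4.
Player II against R1: payoffs 3.5, 4.9, 3.7, 0.4 → best response b2.
Player II against R2: payoffs 5.6, 3.1, 3.4, 5.7 → best response b4.
Player II against R3: payoffs 2.2, 1.2, 2.8, 0.7 → best response b3.
Player II against R4: payoffs 5.2, 4.4, 4.9, 5.7 → best response b4.
Mutual best responses: (R1, b2); (R3, b3); (R4, b4).

Pure-strategy Nash equilibria: (R1, b2) and (R3, b3) and (R4, b4)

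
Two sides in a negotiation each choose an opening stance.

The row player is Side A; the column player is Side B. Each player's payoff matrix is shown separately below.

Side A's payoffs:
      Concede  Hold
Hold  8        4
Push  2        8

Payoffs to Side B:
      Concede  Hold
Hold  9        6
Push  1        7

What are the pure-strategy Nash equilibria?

Side A against Concede: payoffs 8, 2 → best response Hold.
Side A against Hold: payoffs 4, 8 → best response Push.
Side B against Hold: payoffs 9, 6 → best response Concede.
Side B against Push: payoffs 1, 7 → best response Hold.
Mutual best responses: (Hold, Concede); (Push, Hold).

The pure Nash equilibria are (Hold, Concede) and (Push, Hold).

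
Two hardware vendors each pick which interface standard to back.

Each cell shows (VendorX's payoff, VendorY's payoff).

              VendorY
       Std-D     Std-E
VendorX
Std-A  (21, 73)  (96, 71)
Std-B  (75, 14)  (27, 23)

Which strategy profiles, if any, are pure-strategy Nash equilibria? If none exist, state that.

For each player, find the best response to each opponent profile; mutual best responses are the pure NE.
VendorX against Std-D: payoffs 21, 75 → best response Std-B.
VendorX against Std-E: payoffs 96, 27 → best response Std-A.
VendorY against Std-A: payoffs 73, 71 → best response Std-D.
VendorY against Std-B: payoffs 14, 23 → best response Std-E.
No profile is a mutual best response for all players.

none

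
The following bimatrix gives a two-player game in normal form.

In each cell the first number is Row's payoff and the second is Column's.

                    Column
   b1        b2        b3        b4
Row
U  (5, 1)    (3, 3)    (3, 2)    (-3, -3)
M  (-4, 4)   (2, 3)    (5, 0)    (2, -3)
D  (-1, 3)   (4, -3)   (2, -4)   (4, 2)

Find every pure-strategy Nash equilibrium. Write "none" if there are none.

(U, b1): Column can switch to b2 (1 → 3). Not NE.
(U, b2): Row can switch to D (3 → 4). Not NE.
(U, b3): Row can switch to M (3 → 5). Not NE.
(U, b4): Row can switch to M (-3 → 2). Not NE.
(M, b1): Row can switch to U (-4 → 5). Not NE.
(M, b2): Row can switch to U (2 → 3). Not NE.
(M, b3): Column can switch to b1 (0 → 4). Not NE.
(M, b4): Row can switch to D (2 → 4). Not NE.
(D, b1): Row can switch to U (-1 → 5). Not NE.
(D, b2): Column can switch to b1 (-3 → 3). Not NE.
(D, b3): Row can switch to U (2 → 3). Not NE.
(D, b4): Column can switch to b1 (2 → 3). Not NE.

none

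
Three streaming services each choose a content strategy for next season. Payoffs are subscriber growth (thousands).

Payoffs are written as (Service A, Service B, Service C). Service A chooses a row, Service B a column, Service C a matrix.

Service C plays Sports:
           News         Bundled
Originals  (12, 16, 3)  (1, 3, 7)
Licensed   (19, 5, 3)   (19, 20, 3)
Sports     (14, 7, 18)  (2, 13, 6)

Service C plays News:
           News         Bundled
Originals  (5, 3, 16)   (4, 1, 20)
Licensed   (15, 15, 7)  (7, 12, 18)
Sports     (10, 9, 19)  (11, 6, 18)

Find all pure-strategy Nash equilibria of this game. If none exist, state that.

(Licensed, News, News)

Check each profile: it is a Nash equilibrium iff no player can strictly gain by switching unilaterally.
(Originals, News, Sports): Service A can switch to Licensed (12 → 19). Not NE.
(Originals, News, News): Service A can switch to Licensed (5 → 15). Not NE.
(Originals, Bundled, Sports): Service A can switch to Licensed (1 → 19). Not NE.
(Originals, Bundled, News): Service A can switch to Licensed (4 → 7). Not NE.
(Licensed, News, Sports): Service B can switch to Bundled (5 → 20). Not NE.
(Licensed, News, News): Service A gets 15, best alternative 10; Service B gets 15, best alternative 12; Service C gets 7, best alternative 3. No profitable deviation — NE.
(Licensed, Bundled, Sports): Service C can switch to News (3 → 18). Not NE.
(Licensed, Bundled, News): Service A can switch to Sports (7 → 11). Not NE.
(Sports, News, Sports): Service A can switch to Licensed (14 → 19). Not NE.
(The remaining 3 profiles each have a profitable deviation by the same check.)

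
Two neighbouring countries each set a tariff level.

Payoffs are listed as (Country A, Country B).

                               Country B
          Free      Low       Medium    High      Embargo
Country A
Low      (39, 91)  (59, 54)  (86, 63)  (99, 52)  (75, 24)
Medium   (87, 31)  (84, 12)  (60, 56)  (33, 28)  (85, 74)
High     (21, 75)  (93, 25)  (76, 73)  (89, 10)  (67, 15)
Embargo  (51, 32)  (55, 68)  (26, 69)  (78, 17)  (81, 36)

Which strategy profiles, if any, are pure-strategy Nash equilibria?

(Low, Free): Country A can switch to Medium (39 → 87). Not NE.
(Low, Low): Country A can switch to Medium (59 → 84). Not NE.
(Low, Medium): Country B can switch to Free (63 → 91). Not NE.
(Low, High): Country B can switch to Free (52 → 91). Not NE.
(Low, Embargo): Country A can switch to Medium (75 → 85). Not NE.
(Medium, Free): Country B can switch to Medium (31 → 56). Not NE.
(Medium, Embargo): Country A gets 85, best alternative 81; Country B gets 74, best alternative 56. No profitable deviation — NE.
(The remaining 13 profiles each have a profitable deviation by the same check.)

Pure NE: (Medium, Embargo)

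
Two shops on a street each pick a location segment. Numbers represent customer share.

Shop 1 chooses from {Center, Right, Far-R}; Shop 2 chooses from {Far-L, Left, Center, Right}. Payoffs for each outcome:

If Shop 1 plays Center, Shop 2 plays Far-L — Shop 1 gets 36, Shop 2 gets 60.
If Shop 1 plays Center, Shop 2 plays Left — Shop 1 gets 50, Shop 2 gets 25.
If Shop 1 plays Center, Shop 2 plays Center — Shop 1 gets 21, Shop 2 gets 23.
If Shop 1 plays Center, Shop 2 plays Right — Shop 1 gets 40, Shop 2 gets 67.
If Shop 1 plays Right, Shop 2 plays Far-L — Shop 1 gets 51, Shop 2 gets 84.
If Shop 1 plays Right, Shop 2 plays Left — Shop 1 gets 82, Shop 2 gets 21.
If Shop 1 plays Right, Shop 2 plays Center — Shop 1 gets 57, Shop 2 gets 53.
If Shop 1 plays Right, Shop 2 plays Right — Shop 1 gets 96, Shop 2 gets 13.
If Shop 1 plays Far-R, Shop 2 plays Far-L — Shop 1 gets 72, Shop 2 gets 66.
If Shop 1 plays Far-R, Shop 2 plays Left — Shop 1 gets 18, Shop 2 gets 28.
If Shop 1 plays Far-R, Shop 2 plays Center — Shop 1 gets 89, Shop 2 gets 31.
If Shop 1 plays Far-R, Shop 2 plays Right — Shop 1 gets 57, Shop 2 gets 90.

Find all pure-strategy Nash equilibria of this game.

This game has no pure Nash equilibrium.

(Center, Far-L): Shop 1 can switch to Right (36 → 51). Not NE.
(Center, Left): Shop 1 can switch to Right (50 → 82). Not NE.
(Center, Center): Shop 1 can switch to Right (21 → 57). Not NE.
(Center, Right): Shop 1 can switch to Right (40 → 96). Not NE.
(Right, Far-L): Shop 1 can switch to Far-R (51 → 72). Not NE.
(Right, Left): Shop 2 can switch to Far-L (21 → 84). Not NE.
(The remaining 6 profiles each have a profitable deviation by the same check.)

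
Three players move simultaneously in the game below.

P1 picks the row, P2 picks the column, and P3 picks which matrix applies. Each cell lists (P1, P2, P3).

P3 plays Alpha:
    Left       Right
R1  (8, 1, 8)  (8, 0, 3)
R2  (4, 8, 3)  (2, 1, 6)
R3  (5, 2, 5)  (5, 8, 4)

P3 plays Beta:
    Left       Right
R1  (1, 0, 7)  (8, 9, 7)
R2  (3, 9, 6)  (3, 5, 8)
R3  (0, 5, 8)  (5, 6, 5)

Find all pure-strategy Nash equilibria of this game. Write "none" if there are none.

P1 against (Left, Alpha): payoffs 8, 4, 5 → best response R1.
P1 against (Left, Beta): payoffs 1, 3, 0 → best response R2.
P1 against (Right, Alpha): payoffs 8, 2, 5 → best response R1.
P1 against (Right, Beta): payoffs 8, 3, 5 → best response R1.
P2 against (R1, Alpha): payoffs 1, 0 → best response Left.
P2 against (R1, Beta): payoffs 0, 9 → best response Right.
P2 against (R2, Alpha): payoffs 8, 1 → best response Left.
P2 against (R2, Beta): payoffs 9, 5 → best response Left.
P2 against (R3, Alpha): payoffs 2, 8 → best response Right.
P2 against (R3, Beta): payoffs 5, 6 → best response Right.
P3 against (R1, Left): payoffs 8, 7 → best response Alpha.
P3 against (R1, Right): payoffs 3, 7 → best response Beta.
P3 against (R2, Left): payoffs 3, 6 → best response Beta.
P3 against (R2, Right): payoffs 6, 8 → best response Beta.
P3 against (R3, Left): payoffs 5, 8 → best response Beta.
P3 against (R3, Right): payoffs 4, 5 → best response Beta.
Mutual best responses: (R1, Left, Alpha); (R1, Right, Beta); (R2, Left, Beta).

The pure Nash equilibria are (R1, Left, Alpha) and (R1, Right, Beta) and (R2, Left, Beta).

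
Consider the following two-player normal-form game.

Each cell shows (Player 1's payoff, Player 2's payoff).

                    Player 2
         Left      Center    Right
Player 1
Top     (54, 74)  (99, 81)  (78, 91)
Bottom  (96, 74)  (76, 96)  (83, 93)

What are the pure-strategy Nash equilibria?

Player 1 against Left: payoffs 54, 96 → best response Bottom.
Player 1 against Center: payoffs 99, 76 → best response Top.
Player 1 against Right: payoffs 78, 83 → best response Bottom.
Player 2 against Top: payoffs 74, 81, 91 → best response Right.
Player 2 against Bottom: payoffs 74, 96, 93 → best response Center.
No profile is a mutual best response for all players.

No pure-strategy Nash equilibrium.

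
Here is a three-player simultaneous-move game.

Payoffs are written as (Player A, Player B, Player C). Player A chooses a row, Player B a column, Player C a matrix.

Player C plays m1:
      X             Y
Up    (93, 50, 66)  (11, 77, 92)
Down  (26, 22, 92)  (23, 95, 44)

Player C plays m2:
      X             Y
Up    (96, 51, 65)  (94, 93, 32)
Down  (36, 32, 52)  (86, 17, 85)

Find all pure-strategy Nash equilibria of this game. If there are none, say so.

There is no pure-strategy Nash equilibrium.

Check each profile: it is a Nash equilibrium iff no player can strictly gain by switching unilaterally.
(Up, X, m1): Player B can switch to Y (50 → 77). Not NE.
(Up, X, m2): Player B can switch to Y (51 → 93). Not NE.
(Up, Y, m1): Player A can switch to Down (11 → 23). Not NE.
(Up, Y, m2): Player C can switch to m1 (32 → 92). Not NE.
(Down, X, m1): Player A can switch to Up (26 → 93). Not NE.
(Down, X, m2): Player A can switch to Up (36 → 96). Not NE.
(The remaining 2 profiles each have a profitable deviation by the same check.)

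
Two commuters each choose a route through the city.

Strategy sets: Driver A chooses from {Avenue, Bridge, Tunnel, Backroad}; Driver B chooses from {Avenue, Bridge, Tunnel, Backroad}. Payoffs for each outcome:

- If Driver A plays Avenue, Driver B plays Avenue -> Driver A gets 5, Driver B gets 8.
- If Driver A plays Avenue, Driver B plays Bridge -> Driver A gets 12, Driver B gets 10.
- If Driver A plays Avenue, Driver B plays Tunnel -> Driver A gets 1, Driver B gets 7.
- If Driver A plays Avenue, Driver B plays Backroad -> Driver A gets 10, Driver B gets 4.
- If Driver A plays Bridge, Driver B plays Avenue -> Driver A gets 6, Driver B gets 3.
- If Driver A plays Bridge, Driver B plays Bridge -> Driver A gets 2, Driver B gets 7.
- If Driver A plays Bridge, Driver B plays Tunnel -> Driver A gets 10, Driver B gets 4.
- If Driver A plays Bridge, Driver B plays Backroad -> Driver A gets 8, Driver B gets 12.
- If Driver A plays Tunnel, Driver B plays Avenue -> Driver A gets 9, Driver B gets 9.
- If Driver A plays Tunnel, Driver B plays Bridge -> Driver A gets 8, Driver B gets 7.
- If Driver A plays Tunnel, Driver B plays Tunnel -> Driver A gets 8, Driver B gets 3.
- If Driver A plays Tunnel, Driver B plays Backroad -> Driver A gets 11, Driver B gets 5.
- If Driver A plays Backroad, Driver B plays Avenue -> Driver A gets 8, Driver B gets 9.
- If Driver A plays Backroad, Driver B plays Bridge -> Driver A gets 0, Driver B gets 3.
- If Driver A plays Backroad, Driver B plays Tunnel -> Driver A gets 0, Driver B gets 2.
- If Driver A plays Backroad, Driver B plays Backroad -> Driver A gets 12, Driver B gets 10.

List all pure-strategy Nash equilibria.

(Avenue, Avenue): Driver A can switch to Bridge (5 → 6). Not NE.
(Avenue, Bridge): Driver A gets 12, best alternative 8; Driver B gets 10, best alternative 8. No profitable deviation — NE.
(Avenue, Tunnel): Driver A can switch to Bridge (1 → 10). Not NE.
(Avenue, Backroad): Driver A can switch to Tunnel (10 → 11). Not NE.
(Bridge, Avenue): Driver A can switch to Tunnel (6 → 9). Not NE.
(Bridge, Bridge): Driver A can switch to Avenue (2 → 12). Not NE.
(Bridge, Tunnel): Driver B can switch to Bridge (4 → 7). Not NE.
(Bridge, Backroad): Driver A can switch to Avenue (8 → 10). Not NE.
(Tunnel, Avenue): Driver A gets 9, best alternative 8; Driver B gets 9, best alternative 7. No profitable deviation — NE.
(Tunnel, Bridge): Driver A can switch to Avenue (8 → 12). Not NE.
(Tunnel, Tunnel): Driver A can switch to Bridge (8 → 10). Not NE.
(Tunnel, Backroad): Driver A can switch to Backroad (11 → 12). Not NE.
(Backroad, Backroad): Driver A gets 12, best alternative 11; Driver B gets 10, best alternative 9. No profitable deviation — NE.
(The remaining 3 profiles each have a profitable deviation by the same check.)

Pure-strategy Nash equilibria: (Avenue, Bridge) and (Tunnel, Avenue) and (Backroad, Backroad)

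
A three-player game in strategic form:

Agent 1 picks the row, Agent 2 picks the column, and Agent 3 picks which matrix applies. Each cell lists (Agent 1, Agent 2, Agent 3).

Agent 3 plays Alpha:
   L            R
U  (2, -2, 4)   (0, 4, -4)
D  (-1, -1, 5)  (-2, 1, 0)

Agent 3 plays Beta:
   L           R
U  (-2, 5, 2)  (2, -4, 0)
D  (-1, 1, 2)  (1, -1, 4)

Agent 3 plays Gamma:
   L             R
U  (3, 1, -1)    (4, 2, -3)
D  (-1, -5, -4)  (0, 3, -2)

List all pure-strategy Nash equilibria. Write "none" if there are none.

Agent 1 against (L, Alpha): payoffs 2, -1 → best response U.
Agent 1 against (L, Beta): payoffs -2, -1 → best response D.
Agent 1 against (L, Gamma): payoffs 3, -1 → best response U.
Agent 1 against (R, Alpha): payoffs 0, -2 → best response U.
Agent 1 against (R, Beta): payoffs 2, 1 → best response U.
Agent 1 against (R, Gamma): payoffs 4, 0 → best response U.
Agent 2 against (U, Alpha): payoffs -2, 4 → best response R.
Agent 2 against (U, Beta): payoffs 5, -4 → best response L.
Agent 2 against (U, Gamma): payoffs 1, 2 → best response R.
Agent 2 against (D, Alpha): payoffs -1, 1 → best response R.
Agent 2 against (D, Beta): payoffs 1, -1 → best response L.
Agent 2 against (D, Gamma): payoffs -5, 3 → best response R.
Agent 3 against (U, L): payoffs 4, 2, -1 → best response Alpha.
Agent 3 against (U, R): payoffs -4, 0, -3 → best response Beta.
Agent 3 against (D, L): payoffs 5, 2, -4 → best response Alpha.
Agent 3 against (D, R): payoffs 0, 4, -2 → best response Beta.
No profile is a mutual best response for all players.

This game has no pure Nash equilibrium.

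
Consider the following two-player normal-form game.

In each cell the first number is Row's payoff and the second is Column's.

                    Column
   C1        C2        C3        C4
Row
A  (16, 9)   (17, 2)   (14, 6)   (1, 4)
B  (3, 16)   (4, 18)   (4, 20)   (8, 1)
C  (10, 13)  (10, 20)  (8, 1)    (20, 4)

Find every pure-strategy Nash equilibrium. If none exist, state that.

For each strategy profile, look for a profitable unilateral deviation.
(A, C1): Row gets 16, best alternative 10; Column gets 9, best alternative 6. No profitable deviation — NE.
(A, C2): Column can switch to C1 (2 → 9). Not NE.
(A, C3): Column can switch to C1 (6 → 9). Not NE.
(A, C4): Row can switch to B (1 → 8). Not NE.
(B, C1): Row can switch to A (3 → 16). Not NE.
(B, C2): Row can switch to A (4 → 17). Not NE.
(B, C3): Row can switch to A (4 → 14). Not NE.
(B, C4): Row can switch to C (8 → 20). Not NE.
(C, C1): Row can switch to A (10 → 16). Not NE.
(C, C2): Row can switch to A (10 → 17). Not NE.
(C, C3): Row can switch to A (8 → 14). Not NE.
(The remaining 1 profile has a profitable deviation by the same check.)

(A, C1)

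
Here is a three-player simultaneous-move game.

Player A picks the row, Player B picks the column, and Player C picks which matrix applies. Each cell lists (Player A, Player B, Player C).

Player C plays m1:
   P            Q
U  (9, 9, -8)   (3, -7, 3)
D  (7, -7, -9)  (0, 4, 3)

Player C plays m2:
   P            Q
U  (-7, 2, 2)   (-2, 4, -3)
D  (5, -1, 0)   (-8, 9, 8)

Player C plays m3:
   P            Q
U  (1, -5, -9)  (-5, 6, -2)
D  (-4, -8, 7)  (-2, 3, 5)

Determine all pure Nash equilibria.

Mark each player's best response to every combination of opponents' strategies; a profile where every player is best-responding is a pure Nash equilibrium.
Player A against (P, m1): payoffs 9, 7 → best response U.
Player A against (P, m2): payoffs -7, 5 → best response D.
Player A against (P, m3): payoffs 1, -4 → best response U.
Player A against (Q, m1): payoffs 3, 0 → best response U.
Player A against (Q, m2): payoffs -2, -8 → best response U.
Player A against (Q, m3): payoffs -5, -2 → best response D.
Player B against (U, m1): payoffs 9, -7 → best response P.
Player B against (U, m2): payoffs 2, 4 → best response Q.
Player B against (U, m3): payoffs -5, 6 → best response Q.
Player B against (D, m1): payoffs -7, 4 → best response Q.
Player B against (D, m2): payoffs -1, 9 → best response Q.
Player B against (D, m3): payoffs -8, 3 → best response Q.
Player C against (U, P): payoffs -8, 2, -9 → best response m2.
Player C against (U, Q): payoffs 3, -3, -2 → best response m1.
Player C against (D, P): payoffs -9, 0, 7 → best response m3.
Player C against (D, Q): payoffs 3, 8, 5 → best response m2.
No profile is a mutual best response for all players.

This game has no pure Nash equilibrium.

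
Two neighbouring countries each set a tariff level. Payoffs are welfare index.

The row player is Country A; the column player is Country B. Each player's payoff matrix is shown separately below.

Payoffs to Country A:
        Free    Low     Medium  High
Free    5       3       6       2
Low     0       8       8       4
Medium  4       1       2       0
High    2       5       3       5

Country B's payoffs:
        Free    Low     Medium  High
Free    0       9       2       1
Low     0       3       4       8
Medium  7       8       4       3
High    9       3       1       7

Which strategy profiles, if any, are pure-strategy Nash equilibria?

There is no pure-strategy Nash equilibrium.

For each player, find the best response to each opponent profile; mutual best responses are the pure NE.
Country A against Free: payoffs 5, 0, 4, 2 → best response Free.
Country A against Low: payoffs 3, 8, 1, 5 → best response Low.
Country A against Medium: payoffs 6, 8, 2, 3 → best response Low.
Country A against High: payoffs 2, 4, 0, 5 → best response High.
Country B against Free: payoffs 0, 9, 2, 1 → best response Low.
Country B against Low: payoffs 0, 3, 4, 8 → best response High.
Country B against Medium: payoffs 7, 8, 4, 3 → best response Low.
Country B against High: payoffs 9, 3, 1, 7 → best response Free.
No profile is a mutual best response for all players.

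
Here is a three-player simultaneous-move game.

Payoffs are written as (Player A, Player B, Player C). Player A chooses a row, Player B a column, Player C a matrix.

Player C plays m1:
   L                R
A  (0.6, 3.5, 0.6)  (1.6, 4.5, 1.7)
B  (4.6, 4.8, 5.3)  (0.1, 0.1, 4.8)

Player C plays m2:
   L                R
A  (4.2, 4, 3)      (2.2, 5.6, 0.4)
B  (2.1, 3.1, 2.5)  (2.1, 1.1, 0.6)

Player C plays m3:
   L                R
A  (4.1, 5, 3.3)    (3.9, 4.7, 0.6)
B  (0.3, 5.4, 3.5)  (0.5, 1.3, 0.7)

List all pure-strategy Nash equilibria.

For each player, find the best response to each opponent profile; mutual best responses are the pure NE.
Player A against (L, m1): payoffs 0.6, 4.6 → best response B.
Player A against (L, m2): payoffs 4.2, 2.1 → best response A.
Player A against (L, m3): payoffs 4.1, 0.3 → best response A.
Player A against (R, m1): payoffs 1.6, 0.1 → best response A.
Player A against (R, m2): payoffs 2.2, 2.1 → best response A.
Player A against (R, m3): payoffs 3.9, 0.5 → best response A.
Player B against (A, m1): payoffs 3.5, 4.5 → best response R.
Player B against (A, m2): payoffs 4, 5.6 → best response R.
Player B against (A, m3): payoffs 5, 4.7 → best response L.
Player B against (B, m1): payoffs 4.8, 0.1 → best response L.
Player B against (B, m2): payoffs 3.1, 1.1 → best response L.
Player B against (B, m3): payoffs 5.4, 1.3 → best response L.
Player C against (A, L): payoffs 0.6, 3, 3.3 → best response m3.
Player C against (A, R): payoffs 1.7, 0.4, 0.6 → best response m1.
Player C against (B, L): payoffs 5.3, 2.5, 3.5 → best response m1.
Player C against (B, R): payoffs 4.8, 0.6, 0.7 → best response m1.
Mutual best responses: (A, L, m3); (A, R, m1); (B, L, m1).

Pure-strategy Nash equilibria: (A, L, m3); (A, R, m1); (B, L, m1)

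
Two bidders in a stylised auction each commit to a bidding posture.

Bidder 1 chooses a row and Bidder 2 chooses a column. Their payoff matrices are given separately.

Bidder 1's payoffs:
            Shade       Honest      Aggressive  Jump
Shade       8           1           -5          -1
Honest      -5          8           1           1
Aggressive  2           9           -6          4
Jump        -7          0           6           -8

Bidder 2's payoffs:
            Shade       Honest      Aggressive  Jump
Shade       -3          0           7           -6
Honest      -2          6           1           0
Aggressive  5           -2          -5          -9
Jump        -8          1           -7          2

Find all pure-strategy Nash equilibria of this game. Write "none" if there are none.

Bidder 1 against Shade: payoffs 8, -5, 2, -7 → best response Shade.
Bidder 1 against Honest: payoffs 1, 8, 9, 0 → best response Aggressive.
Bidder 1 against Aggressive: payoffs -5, 1, -6, 6 → best response Jump.
Bidder 1 against Jump: payoffs -1, 1, 4, -8 → best response Aggressive.
Bidder 2 against Shade: payoffs -3, 0, 7, -6 → best response Aggressive.
Bidder 2 against Honest: payoffs -2, 6, 1, 0 → best response Honest.
Bidder 2 against Aggressive: payoffs 5, -2, -5, -9 → best response Shade.
Bidder 2 against Jump: payoffs -8, 1, -7, 2 → best response Jump.
No profile is a mutual best response for all players.

There is no pure-strategy Nash equilibrium.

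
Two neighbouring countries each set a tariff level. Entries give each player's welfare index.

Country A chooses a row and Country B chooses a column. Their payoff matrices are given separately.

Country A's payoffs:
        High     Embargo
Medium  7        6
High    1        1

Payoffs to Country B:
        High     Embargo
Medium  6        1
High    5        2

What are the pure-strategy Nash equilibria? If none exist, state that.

The unique pure-strategy Nash equilibrium is (Medium, High).

Check each profile: it is a Nash equilibrium iff no player can strictly gain by switching unilaterally.
(Medium, High): Country A gets 7, best alternative 1; Country B gets 6, best alternative 1. No profitable deviation — NE.
(Medium, Embargo): Country B can switch to High (1 → 6). Not NE.
(High, High): Country A can switch to Medium (1 → 7). Not NE.
(High, Embargo): Country A can switch to Medium (1 → 6). Not NE.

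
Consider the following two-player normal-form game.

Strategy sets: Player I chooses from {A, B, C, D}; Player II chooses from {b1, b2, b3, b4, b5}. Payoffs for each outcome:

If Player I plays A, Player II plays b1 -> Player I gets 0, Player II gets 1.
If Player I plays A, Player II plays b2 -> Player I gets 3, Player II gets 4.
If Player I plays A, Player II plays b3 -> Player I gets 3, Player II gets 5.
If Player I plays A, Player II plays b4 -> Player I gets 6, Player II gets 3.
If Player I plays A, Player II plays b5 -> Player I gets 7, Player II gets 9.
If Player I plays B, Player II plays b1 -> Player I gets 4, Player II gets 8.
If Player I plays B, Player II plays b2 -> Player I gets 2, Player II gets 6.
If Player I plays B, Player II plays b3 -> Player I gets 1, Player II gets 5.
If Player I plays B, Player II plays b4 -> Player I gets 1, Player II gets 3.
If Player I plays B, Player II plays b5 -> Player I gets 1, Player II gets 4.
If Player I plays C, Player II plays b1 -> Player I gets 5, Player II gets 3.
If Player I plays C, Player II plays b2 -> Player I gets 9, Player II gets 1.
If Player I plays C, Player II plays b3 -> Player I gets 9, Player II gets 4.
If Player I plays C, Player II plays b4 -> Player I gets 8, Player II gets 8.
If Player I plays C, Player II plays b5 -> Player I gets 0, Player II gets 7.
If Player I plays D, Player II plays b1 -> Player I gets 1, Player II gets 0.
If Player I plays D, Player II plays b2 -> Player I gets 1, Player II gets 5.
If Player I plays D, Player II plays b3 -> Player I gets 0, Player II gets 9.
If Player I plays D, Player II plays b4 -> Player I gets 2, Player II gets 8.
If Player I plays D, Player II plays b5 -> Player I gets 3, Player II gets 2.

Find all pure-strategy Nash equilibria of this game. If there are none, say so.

Player I against b1: payoffs 0, 4, 5, 1 → best response C.
Player I against b2: payoffs 3, 2, 9, 1 → best response C.
Player I against b3: payoffs 3, 1, 9, 0 → best response C.
Player I against b4: payoffs 6, 1, 8, 2 → best response C.
Player I against b5: payoffs 7, 1, 0, 3 → best response A.
Player II against A: payoffs 1, 4, 5, 3, 9 → best response b5.
Player II against B: payoffs 8, 6, 5, 3, 4 → best response b1.
Player II against C: payoffs 3, 1, 4, 8, 7 → best response b4.
Player II against D: payoffs 0, 5, 9, 8, 2 → best response b3.
Mutual best responses: (A, b5); (C, b4).

(A, b5); (C, b4)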